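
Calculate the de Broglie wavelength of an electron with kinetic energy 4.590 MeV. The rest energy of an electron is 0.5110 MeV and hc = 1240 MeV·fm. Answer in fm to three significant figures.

λ = 244 fm

Total energy E = KE + m₀c² = 4.590 + 0.5110 = 5.1010 MeV.
(pc)² = E² − (m₀c²)² = (5.1010)² − (0.5110)² = 25.76 MeV², so pc = 5.075 MeV.
λ = hc/(pc) = 1240 MeV·fm / 5.075 MeV = 244 fm.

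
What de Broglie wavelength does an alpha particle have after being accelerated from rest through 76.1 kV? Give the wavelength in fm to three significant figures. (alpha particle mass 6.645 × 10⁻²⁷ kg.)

λ = 36.8 fm

KE = 2eV = 2 × 1.602 × 10⁻¹⁹ × 7.610 × 10⁴ = 2.438 × 10⁻¹⁴ J.
p = √(2mKE) = √(2 × 6.645 × 10⁻²⁷ × 2.438 × 10⁻¹⁴) = 1.800 × 10⁻²⁰ kg·m/s.
λ = h/p = 6.626 × 10⁻³⁴ / 1.800 × 10⁻²⁰ = 3.68 × 10⁻¹⁴ m = 36.8 fm.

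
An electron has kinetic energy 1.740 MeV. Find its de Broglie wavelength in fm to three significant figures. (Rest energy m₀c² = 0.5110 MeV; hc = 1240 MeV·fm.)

Total energy E = KE + m₀c² = 1.740 + 0.5110 = 2.2510 MeV.
(pc)² = E² − (m₀c²)² = (2.2510)² − (0.5110)² = 4.806 MeV², so pc = 2.192 MeV.
λ = hc/(pc) = 1240 MeV·fm / 2.192 MeV = 566 fm.

λ = 566 fm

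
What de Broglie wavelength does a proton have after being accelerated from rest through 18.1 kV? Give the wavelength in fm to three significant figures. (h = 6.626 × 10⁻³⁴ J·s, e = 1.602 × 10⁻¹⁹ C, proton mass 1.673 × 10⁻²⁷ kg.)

KE = eV = 1.602 × 10⁻¹⁹ × 1.810 × 10⁴ = 2.900 × 10⁻¹⁵ J.
p = √(2mKE) = √(2 × 1.673 × 10⁻²⁷ × 2.900 × 10⁻¹⁵) = 3.115 × 10⁻²¹ kg·m/s.
λ = h/p = 6.626 × 10⁻³⁴ / 3.115 × 10⁻²¹ = 2.13 × 10⁻¹³ m = 213 fm.

λ = 213 fm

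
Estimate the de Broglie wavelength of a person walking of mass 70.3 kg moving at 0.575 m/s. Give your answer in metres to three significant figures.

λ = 1.64 × 10⁻³⁵ m

p = mv = 70.3 × 0.575 = 4.042 × 10¹ kg·m/s.
λ = h/p = 6.626 × 10⁻³⁴ / 4.042 × 10¹ = 1.64 × 10⁻³⁵ m.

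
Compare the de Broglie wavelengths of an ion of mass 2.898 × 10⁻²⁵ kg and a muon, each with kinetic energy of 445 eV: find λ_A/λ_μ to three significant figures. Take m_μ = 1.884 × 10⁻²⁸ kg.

λ_A/λ_μ = 0.0255

At fixed KE, p = √(2mKE) so λ = h/p ∝ 1/√m.
λ_A/λ_μ = √(m_μ/m_A) = √(1.884 × 10⁻²⁸/2.898 × 10⁻²⁵) = √(6.501 × 10⁻⁴) = 0.0255.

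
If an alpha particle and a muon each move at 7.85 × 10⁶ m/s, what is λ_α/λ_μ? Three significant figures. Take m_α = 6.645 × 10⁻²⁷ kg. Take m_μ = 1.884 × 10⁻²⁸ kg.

At fixed v, p = mv so λ = h/(mv) ∝ 1/m.
λ_α/λ_μ = m_μ/m_α = 1.884 × 10⁻²⁸/6.645 × 10⁻²⁷ = 0.0284.

λ_α/λ_μ = 0.0284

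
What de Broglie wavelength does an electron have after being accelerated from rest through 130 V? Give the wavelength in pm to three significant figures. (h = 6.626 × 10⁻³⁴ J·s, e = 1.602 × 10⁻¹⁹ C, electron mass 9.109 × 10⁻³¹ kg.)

λ = 108 pm

KE = eV = 1.602 × 10⁻¹⁹ × 130.0 = 2.083 × 10⁻¹⁷ J.
p = √(2mKE) = √(2 × 9.109 × 10⁻³¹ × 2.083 × 10⁻¹⁷) = 6.160 × 10⁻²⁴ kg·m/s.
λ = h/p = 6.626 × 10⁻³⁴ / 6.160 × 10⁻²⁴ = 1.08 × 10⁻¹⁰ m = 108 pm.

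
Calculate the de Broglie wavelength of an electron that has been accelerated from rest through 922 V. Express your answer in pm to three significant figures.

KE = eV = 1.602 × 10⁻¹⁹ × 922.0 = 1.477 × 10⁻¹⁶ J.
p = √(2mKE) = √(2 × 9.109 × 10⁻³¹ × 1.477 × 10⁻¹⁶) = 1.640 × 10⁻²³ kg·m/s.
λ = h/p = 6.626 × 10⁻³⁴ / 1.640 × 10⁻²³ = 4.04 × 10⁻¹¹ m = 40.4 pm.

λ = 40.4 pm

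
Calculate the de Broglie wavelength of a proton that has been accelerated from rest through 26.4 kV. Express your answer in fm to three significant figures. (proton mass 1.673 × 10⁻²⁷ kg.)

KE = eV = 1.602 × 10⁻¹⁹ × 2.640 × 10⁴ = 4.229 × 10⁻¹⁵ J.
p = √(2mKE) = √(2 × 1.673 × 10⁻²⁷ × 4.229 × 10⁻¹⁵) = 3.762 × 10⁻²¹ kg·m/s.
λ = h/p = 6.626 × 10⁻³⁴ / 3.762 × 10⁻²¹ = 1.76 × 10⁻¹³ m = 176 fm.

λ = 176 fm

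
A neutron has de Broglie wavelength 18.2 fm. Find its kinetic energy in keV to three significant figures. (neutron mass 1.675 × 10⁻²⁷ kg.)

KE = 2470 keV

p = h/λ = 6.626 × 10⁻³⁴ / 1.820 × 10⁻¹⁴ = 3.641 × 10⁻²⁰ kg·m/s.
KE = p²/(2m) = (3.641 × 10⁻²⁰)² / (2 × 1.675 × 10⁻²⁷) = 3.957 × 10⁻¹³ J = 2470 keV.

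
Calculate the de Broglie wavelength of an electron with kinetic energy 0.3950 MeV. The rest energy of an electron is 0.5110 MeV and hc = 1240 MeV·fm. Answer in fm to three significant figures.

Total energy E = KE + m₀c² = 0.3950 + 0.5110 = 0.9060 MeV.
(pc)² = E² − (m₀c²)² = (0.9060)² − (0.5110)² = 0.5597 MeV², so pc = 0.7481 MeV.
λ = hc/(pc) = 1240 MeV·fm / 0.7481 MeV = 1660 fm.

λ = 1660 fm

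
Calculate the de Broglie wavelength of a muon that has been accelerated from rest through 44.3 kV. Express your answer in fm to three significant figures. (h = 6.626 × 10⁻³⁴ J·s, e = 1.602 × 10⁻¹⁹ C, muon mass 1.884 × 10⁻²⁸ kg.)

KE = eV = 1.602 × 10⁻¹⁹ × 4.430 × 10⁴ = 7.097 × 10⁻¹⁵ J.
p = √(2mKE) = √(2 × 1.884 × 10⁻²⁸ × 7.097 × 10⁻¹⁵) = 1.635 × 10⁻²¹ kg·m/s.
λ = h/p = 6.626 × 10⁻³⁴ / 1.635 × 10⁻²¹ = 4.05 × 10⁻¹³ m = 405 fm.

λ = 405 fm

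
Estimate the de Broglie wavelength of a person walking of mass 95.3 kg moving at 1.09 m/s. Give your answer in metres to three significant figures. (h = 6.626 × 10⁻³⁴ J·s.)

p = mv = 95.3 × 1.09 = 1.039 × 10² kg·m/s.
λ = h/p = 6.626 × 10⁻³⁴ / 1.039 × 10² = 6.38 × 10⁻³⁶ m.

λ = 6.38 × 10⁻³⁶ m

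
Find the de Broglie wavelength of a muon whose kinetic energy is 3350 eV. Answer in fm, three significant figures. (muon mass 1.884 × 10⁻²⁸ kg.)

λ = 1470 fm

KE = 3350 eV = 5.367 × 10⁻¹⁶ J.
p = √(2mKE) = √(2 × 1.884 × 10⁻²⁸ × 5.367 × 10⁻¹⁶) = 4.497 × 10⁻²² kg·m/s.
λ = h/p = 6.626 × 10⁻³⁴ / 4.497 × 10⁻²² = 1.47 × 10⁻¹² m = 1470 fm.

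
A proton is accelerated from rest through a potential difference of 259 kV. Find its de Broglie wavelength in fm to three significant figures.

KE = eV = 1.602 × 10⁻¹⁹ × 2.590 × 10⁵ = 4.149 × 10⁻¹⁴ J.
p = √(2mKE) = √(2 × 1.673 × 10⁻²⁷ × 4.149 × 10⁻¹⁴) = 1.178 × 10⁻²⁰ kg·m/s.
λ = h/p = 6.626 × 10⁻³⁴ / 1.178 × 10⁻²⁰ = 5.62 × 10⁻¹⁴ m = 56.2 fm.

λ = 56.2 fm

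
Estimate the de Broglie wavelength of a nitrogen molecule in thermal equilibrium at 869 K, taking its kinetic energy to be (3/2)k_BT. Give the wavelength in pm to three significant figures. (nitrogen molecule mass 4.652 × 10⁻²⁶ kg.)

KE = (3/2)k_BT = 1.5 × 1.381 × 10⁻²³ × 869 = 1.800 × 10⁻²⁰ J.
p = √(2mKE) = √(2 × 4.652 × 10⁻²⁶ × 1.800 × 10⁻²⁰) = 4.092 × 10⁻²³ kg·m/s.
λ = h/p = 1.62 × 10⁻¹¹ m = 16.2 pm.

λ = 16.2 pm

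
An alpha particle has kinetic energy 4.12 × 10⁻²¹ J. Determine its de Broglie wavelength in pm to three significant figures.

p = √(2mKE) = √(2 × 6.645 × 10⁻²⁷ × 4.120 × 10⁻²¹) = 7.400 × 10⁻²⁴ kg·m/s.
λ = h/p = 6.626 × 10⁻³⁴ / 7.400 × 10⁻²⁴ = 8.95 × 10⁻¹¹ m = 89.5 pm.

λ = 89.5 pm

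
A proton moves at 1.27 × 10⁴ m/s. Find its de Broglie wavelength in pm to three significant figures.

λ = 31.2 pm

p = mv = 1.673 × 10⁻²⁷ × 1.27 × 10⁴ = 2.125 × 10⁻²³ kg·m/s.
λ = h/p = 6.626 × 10⁻³⁴ / 2.125 × 10⁻²³ = 3.12 × 10⁻¹¹ m = 31.2 pm.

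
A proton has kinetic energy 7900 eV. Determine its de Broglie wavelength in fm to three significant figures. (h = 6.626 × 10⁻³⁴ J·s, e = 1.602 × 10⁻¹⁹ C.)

λ = 322 fm

KE = 7900 eV = 1.266 × 10⁻¹⁵ J.
p = √(2mKE) = √(2 × 1.673 × 10⁻²⁷ × 1.266 × 10⁻¹⁵) = 2.058 × 10⁻²¹ kg·m/s.
λ = h/p = 6.626 × 10⁻³⁴ / 2.058 × 10⁻²¹ = 3.22 × 10⁻¹³ m = 322 fm.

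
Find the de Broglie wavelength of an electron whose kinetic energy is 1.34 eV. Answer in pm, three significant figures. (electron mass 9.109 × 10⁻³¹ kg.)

KE = 1.34 eV = 2.147 × 10⁻¹⁹ J.
p = √(2mKE) = √(2 × 9.109 × 10⁻³¹ × 2.147 × 10⁻¹⁹) = 6.254 × 10⁻²⁵ kg·m/s.
λ = h/p = 6.626 × 10⁻³⁴ / 6.254 × 10⁻²⁵ = 1.06 × 10⁻⁹ m = 1060 pm.

λ = 1060 pm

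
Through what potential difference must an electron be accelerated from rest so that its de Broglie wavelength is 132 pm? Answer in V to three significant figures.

V = 86.3 V

p = h/λ = 6.626 × 10⁻³⁴ / 1.320 × 10⁻¹⁰ = 5.020 × 10⁻²⁴ kg·m/s.
KE = p²/(2m) = 1.383 × 10⁻¹⁷ J.
V = KE/e = 1.383 × 10⁻¹⁷ / (1.602 × 10⁻¹⁹) = 86.3 V.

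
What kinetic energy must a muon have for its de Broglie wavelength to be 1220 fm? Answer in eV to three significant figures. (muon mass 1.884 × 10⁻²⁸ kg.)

p = h/λ = 6.626 × 10⁻³⁴ / 1.220 × 10⁻¹² = 5.431 × 10⁻²² kg·m/s.
KE = p²/(2m) = (5.431 × 10⁻²²)² / (2 × 1.884 × 10⁻²⁸) = 7.828 × 10⁻¹⁶ J = 4890 eV.

KE = 4890 eV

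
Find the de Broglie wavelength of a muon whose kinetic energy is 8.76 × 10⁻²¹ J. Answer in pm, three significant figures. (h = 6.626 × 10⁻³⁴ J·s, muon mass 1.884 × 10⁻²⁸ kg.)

λ = 365 pm

p = √(2mKE) = √(2 × 1.884 × 10⁻²⁸ × 8.760 × 10⁻²¹) = 1.817 × 10⁻²⁴ kg·m/s.
λ = h/p = 6.626 × 10⁻³⁴ / 1.817 × 10⁻²⁴ = 3.65 × 10⁻¹⁰ m = 365 pm.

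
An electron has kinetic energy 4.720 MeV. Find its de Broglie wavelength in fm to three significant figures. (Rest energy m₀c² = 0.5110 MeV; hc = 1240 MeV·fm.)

Total energy E = KE + m₀c² = 4.720 + 0.5110 = 5.2310 MeV.
(pc)² = E² − (m₀c²)² = (5.2310)² − (0.5110)² = 27.10 MeV², so pc = 5.206 MeV.
λ = hc/(pc) = 1240 MeV·fm / 5.206 MeV = 238 fm.

λ = 238 fm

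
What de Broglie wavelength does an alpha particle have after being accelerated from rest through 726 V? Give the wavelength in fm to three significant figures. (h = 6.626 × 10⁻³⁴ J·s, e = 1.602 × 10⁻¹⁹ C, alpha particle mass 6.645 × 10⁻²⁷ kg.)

λ = 377 fm

KE = 2eV = 2 × 1.602 × 10⁻¹⁹ × 726.0 = 2.326 × 10⁻¹⁶ J.
p = √(2mKE) = √(2 × 6.645 × 10⁻²⁷ × 2.326 × 10⁻¹⁶) = 1.758 × 10⁻²¹ kg·m/s.
λ = h/p = 6.626 × 10⁻³⁴ / 1.758 × 10⁻²¹ = 3.77 × 10⁻¹³ m = 377 fm.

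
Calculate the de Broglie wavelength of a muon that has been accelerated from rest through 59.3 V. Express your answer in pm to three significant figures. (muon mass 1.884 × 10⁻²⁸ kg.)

KE = eV = 1.602 × 10⁻¹⁹ × 59.30 = 9.500 × 10⁻¹⁸ J.
p = √(2mKE) = √(2 × 1.884 × 10⁻²⁸ × 9.500 × 10⁻¹⁸) = 5.983 × 10⁻²³ kg·m/s.
λ = h/p = 6.626 × 10⁻³⁴ / 5.983 × 10⁻²³ = 1.11 × 10⁻¹¹ m = 11.1 pm.

λ = 11.1 pm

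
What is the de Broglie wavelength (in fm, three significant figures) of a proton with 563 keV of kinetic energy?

KE = 563 keV = 9.019 × 10⁻¹⁴ J.
p = √(2mKE) = √(2 × 1.673 × 10⁻²⁷ × 9.019 × 10⁻¹⁴) = 1.737 × 10⁻²⁰ kg·m/s.
λ = h/p = 6.626 × 10⁻³⁴ / 1.737 × 10⁻²⁰ = 3.81 × 10⁻¹⁴ m = 38.1 fm.

λ = 38.1 fm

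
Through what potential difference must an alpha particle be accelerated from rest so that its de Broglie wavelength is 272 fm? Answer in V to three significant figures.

p = h/λ = 6.626 × 10⁻³⁴ / 2.720 × 10⁻¹³ = 2.436 × 10⁻²¹ kg·m/s.
KE = p²/(2m) = 4.465 × 10⁻¹⁶ J.
V = KE/2e = 4.465 × 10⁻¹⁶ / (2 × 1.602 × 10⁻¹⁹) = 1390 V.

V = 1390 V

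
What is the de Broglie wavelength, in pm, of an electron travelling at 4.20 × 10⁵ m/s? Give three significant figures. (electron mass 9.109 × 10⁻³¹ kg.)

λ = 1730 pm

p = mv = 9.109 × 10⁻³¹ × 4.20 × 10⁵ = 3.826 × 10⁻²⁵ kg·m/s.
λ = h/p = 6.626 × 10⁻³⁴ / 3.826 × 10⁻²⁵ = 1.73 × 10⁻⁹ m = 1730 pm.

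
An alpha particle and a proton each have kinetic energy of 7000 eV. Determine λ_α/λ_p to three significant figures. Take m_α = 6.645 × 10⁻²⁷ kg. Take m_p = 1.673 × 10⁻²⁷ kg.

At fixed KE, p = √(2mKE) so λ = h/p ∝ 1/√m.
λ_α/λ_p = √(m_p/m_α) = √(1.673 × 10⁻²⁷/6.645 × 10⁻²⁷) = √(0.2518) = 0.502.

λ_α/λ_p = 0.502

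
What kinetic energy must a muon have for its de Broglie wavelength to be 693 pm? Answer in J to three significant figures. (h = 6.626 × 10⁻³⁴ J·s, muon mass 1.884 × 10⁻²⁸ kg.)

p = h/λ = 6.626 × 10⁻³⁴ / 6.930 × 10⁻¹⁰ = 9.561 × 10⁻²⁵ kg·m/s.
KE = p²/(2m) = (9.561 × 10⁻²⁵)² / (2 × 1.884 × 10⁻²⁸) = 2.426 × 10⁻²¹ J = 2.43 × 10⁻²¹ J.

KE = 2.43 × 10⁻²¹ J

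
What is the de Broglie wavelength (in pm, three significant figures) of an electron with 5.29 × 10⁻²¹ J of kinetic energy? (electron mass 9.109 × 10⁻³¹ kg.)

λ = 6750 pm

p = √(2mKE) = √(2 × 9.109 × 10⁻³¹ × 5.290 × 10⁻²¹) = 9.817 × 10⁻²⁶ kg·m/s.
λ = h/p = 6.626 × 10⁻³⁴ / 9.817 × 10⁻²⁶ = 6.75 × 10⁻⁹ m = 6750 pm.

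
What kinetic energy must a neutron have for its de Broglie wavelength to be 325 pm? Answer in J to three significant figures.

KE = 1.24 × 10⁻²¹ J

p = h/λ = 6.626 × 10⁻³⁴ / 3.250 × 10⁻¹⁰ = 2.039 × 10⁻²⁴ kg·m/s.
KE = p²/(2m) = (2.039 × 10⁻²⁴)² / (2 × 1.675 × 10⁻²⁷) = 1.241 × 10⁻²¹ J = 1.24 × 10⁻²¹ J.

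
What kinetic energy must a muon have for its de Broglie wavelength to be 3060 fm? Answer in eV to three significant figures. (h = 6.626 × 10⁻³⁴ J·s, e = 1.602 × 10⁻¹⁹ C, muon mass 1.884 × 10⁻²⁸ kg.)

p = h/λ = 6.626 × 10⁻³⁴ / 3.060 × 10⁻¹² = 2.165 × 10⁻²² kg·m/s.
KE = p²/(2m) = (2.165 × 10⁻²²)² / (2 × 1.884 × 10⁻²⁸) = 1.244 × 10⁻¹⁶ J = 777 eV.

KE = 777 eV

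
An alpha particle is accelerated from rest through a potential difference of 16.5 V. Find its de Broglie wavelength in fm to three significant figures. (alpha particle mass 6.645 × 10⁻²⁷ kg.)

KE = 2eV = 2 × 1.602 × 10⁻¹⁹ × 16.50 = 5.287 × 10⁻¹⁸ J.
p = √(2mKE) = √(2 × 6.645 × 10⁻²⁷ × 5.287 × 10⁻¹⁸) = 2.651 × 10⁻²² kg·m/s.
λ = h/p = 6.626 × 10⁻³⁴ / 2.651 × 10⁻²² = 2.50 × 10⁻¹² m = 2500 fm.

λ = 2500 fm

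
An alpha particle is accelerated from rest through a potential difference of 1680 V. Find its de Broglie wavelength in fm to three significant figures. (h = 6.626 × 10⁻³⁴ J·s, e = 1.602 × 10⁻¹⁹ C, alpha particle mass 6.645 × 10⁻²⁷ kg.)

λ = 248 fm

KE = 2eV = 2 × 1.602 × 10⁻¹⁹ × 1680 = 5.383 × 10⁻¹⁶ J.
p = √(2mKE) = √(2 × 6.645 × 10⁻²⁷ × 5.383 × 10⁻¹⁶) = 2.675 × 10⁻²¹ kg·m/s.
λ = h/p = 6.626 × 10⁻³⁴ / 2.675 × 10⁻²¹ = 2.48 × 10⁻¹³ m = 248 fm.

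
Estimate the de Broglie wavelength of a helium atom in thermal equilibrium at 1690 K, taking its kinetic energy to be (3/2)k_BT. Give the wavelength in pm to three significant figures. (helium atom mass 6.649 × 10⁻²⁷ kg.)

λ = 30.7 pm

KE = (3/2)k_BT = 1.5 × 1.381 × 10⁻²³ × 1690 = 3.501 × 10⁻²⁰ J.
p = √(2mKE) = √(2 × 6.649 × 10⁻²⁷ × 3.501 × 10⁻²⁰) = 2.158 × 10⁻²³ kg·m/s.
λ = h/p = 3.07 × 10⁻¹¹ m = 30.7 pm.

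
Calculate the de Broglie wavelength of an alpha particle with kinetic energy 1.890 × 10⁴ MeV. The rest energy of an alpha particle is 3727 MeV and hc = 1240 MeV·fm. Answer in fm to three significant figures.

Total energy E = KE + m₀c² = 1.890 × 10⁴ + 3727 = 22627 MeV.
(pc)² = E² − (m₀c²)² = (22627)² − (3727)² = 4.981 × 10⁸ MeV², so pc = 2.232 × 10⁴ MeV.
λ = hc/(pc) = 1240 MeV·fm / 2.232 × 10⁴ MeV = 0.0556 fm.

λ = 0.0556 fm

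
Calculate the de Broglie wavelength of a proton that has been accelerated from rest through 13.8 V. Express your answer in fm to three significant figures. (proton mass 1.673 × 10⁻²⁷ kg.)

λ = 7700 fm

KE = eV = 1.602 × 10⁻¹⁹ × 13.80 = 2.211 × 10⁻¹⁸ J.
p = √(2mKE) = √(2 × 1.673 × 10⁻²⁷ × 2.211 × 10⁻¹⁸) = 8.601 × 10⁻²³ kg·m/s.
λ = h/p = 6.626 × 10⁻³⁴ / 8.601 × 10⁻²³ = 7.70 × 10⁻¹² m = 7700 fm.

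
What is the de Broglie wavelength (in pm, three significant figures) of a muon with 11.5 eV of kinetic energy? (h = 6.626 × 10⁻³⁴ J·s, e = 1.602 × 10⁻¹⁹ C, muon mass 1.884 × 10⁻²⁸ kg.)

KE = 11.5 eV = 1.842 × 10⁻¹⁸ J.
p = √(2mKE) = √(2 × 1.884 × 10⁻²⁸ × 1.842 × 10⁻¹⁸) = 2.635 × 10⁻²³ kg·m/s.
λ = h/p = 6.626 × 10⁻³⁴ / 2.635 × 10⁻²³ = 2.51 × 10⁻¹¹ m = 25.1 pm.

λ = 25.1 pm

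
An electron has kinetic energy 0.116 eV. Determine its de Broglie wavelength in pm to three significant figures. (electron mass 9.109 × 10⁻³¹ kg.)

λ = 3600 pm

KE = 0.116 eV = 1.858 × 10⁻²⁰ J.
p = √(2mKE) = √(2 × 9.109 × 10⁻³¹ × 1.858 × 10⁻²⁰) = 1.840 × 10⁻²⁵ kg·m/s.
λ = h/p = 6.626 × 10⁻³⁴ / 1.840 × 10⁻²⁵ = 3.60 × 10⁻⁹ m = 3600 pm.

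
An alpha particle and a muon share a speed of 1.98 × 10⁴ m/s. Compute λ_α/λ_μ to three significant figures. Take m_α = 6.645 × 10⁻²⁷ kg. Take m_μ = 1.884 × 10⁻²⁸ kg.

λ_α/λ_μ = 0.0284

At fixed v, p = mv so λ = h/(mv) ∝ 1/m.
λ_α/λ_μ = m_μ/m_α = 1.884 × 10⁻²⁸/6.645 × 10⁻²⁷ = 0.0284.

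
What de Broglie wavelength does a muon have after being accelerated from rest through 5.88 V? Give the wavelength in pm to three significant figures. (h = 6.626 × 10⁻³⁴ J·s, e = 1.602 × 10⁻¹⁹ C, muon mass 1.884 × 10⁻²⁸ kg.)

KE = eV = 1.602 × 10⁻¹⁹ × 5.880 = 9.420 × 10⁻¹⁹ J.
p = √(2mKE) = √(2 × 1.884 × 10⁻²⁸ × 9.420 × 10⁻¹⁹) = 1.884 × 10⁻²³ kg·m/s.
λ = h/p = 6.626 × 10⁻³⁴ / 1.884 × 10⁻²³ = 3.52 × 10⁻¹¹ m = 35.2 pm.

λ = 35.2 pm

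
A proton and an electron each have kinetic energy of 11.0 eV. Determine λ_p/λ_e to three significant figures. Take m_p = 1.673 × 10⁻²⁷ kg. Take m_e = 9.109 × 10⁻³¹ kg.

At fixed KE, p = √(2mKE) so λ = h/p ∝ 1/√m.
λ_p/λ_e = √(m_e/m_p) = √(9.109 × 10⁻³¹/1.673 × 10⁻²⁷) = √(5.445 × 10⁻⁴) = 0.0233.

λ_p/λ_e = 0.0233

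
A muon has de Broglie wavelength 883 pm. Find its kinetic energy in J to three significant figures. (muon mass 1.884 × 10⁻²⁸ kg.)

KE = 1.49 × 10⁻²¹ J

p = h/λ = 6.626 × 10⁻³⁴ / 8.830 × 10⁻¹⁰ = 7.504 × 10⁻²⁵ kg·m/s.
KE = p²/(2m) = (7.504 × 10⁻²⁵)² / (2 × 1.884 × 10⁻²⁸) = 1.494 × 10⁻²¹ J = 1.49 × 10⁻²¹ J.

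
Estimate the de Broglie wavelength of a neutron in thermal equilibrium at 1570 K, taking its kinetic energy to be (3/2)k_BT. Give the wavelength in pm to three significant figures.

λ = 63.5 pm

KE = (3/2)k_BT = 1.5 × 1.381 × 10⁻²³ × 1570 = 3.252 × 10⁻²⁰ J.
p = √(2mKE) = √(2 × 1.675 × 10⁻²⁷ × 3.252 × 10⁻²⁰) = 1.044 × 10⁻²³ kg·m/s.
λ = h/p = 6.35 × 10⁻¹¹ m = 63.5 pm.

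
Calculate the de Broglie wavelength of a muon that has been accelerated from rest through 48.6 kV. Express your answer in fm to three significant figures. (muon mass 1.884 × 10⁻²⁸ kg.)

λ = 387 fm

KE = eV = 1.602 × 10⁻¹⁹ × 4.860 × 10⁴ = 7.786 × 10⁻¹⁵ J.
p = √(2mKE) = √(2 × 1.884 × 10⁻²⁸ × 7.786 × 10⁻¹⁵) = 1.713 × 10⁻²¹ kg·m/s.
λ = h/p = 6.626 × 10⁻³⁴ / 1.713 × 10⁻²¹ = 3.87 × 10⁻¹³ m = 387 fm.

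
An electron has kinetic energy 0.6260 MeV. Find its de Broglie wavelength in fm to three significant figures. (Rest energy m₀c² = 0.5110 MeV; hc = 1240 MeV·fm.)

λ = 1220 fm

Total energy E = KE + m₀c² = 0.6260 + 0.5110 = 1.1370 MeV.
(pc)² = E² − (m₀c²)² = (1.1370)² − (0.5110)² = 1.032 MeV², so pc = 1.016 MeV.
λ = hc/(pc) = 1240 MeV·fm / 1.016 MeV = 1220 fm.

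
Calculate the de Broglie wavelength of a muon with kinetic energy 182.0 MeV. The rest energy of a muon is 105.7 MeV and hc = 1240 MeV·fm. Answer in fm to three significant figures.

λ = 4.63 fm

Total energy E = KE + m₀c² = 182.0 + 105.7 = 287.7 MeV.
(pc)² = E² − (m₀c²)² = (287.7)² − (105.7)² = 7.160 × 10⁴ MeV², so pc = 267.6 MeV.
λ = hc/(pc) = 1240 MeV·fm / 267.6 MeV = 4.63 fm.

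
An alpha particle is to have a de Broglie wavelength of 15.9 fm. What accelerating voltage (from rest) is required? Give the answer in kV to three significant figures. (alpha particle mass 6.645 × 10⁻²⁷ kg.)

p = h/λ = 6.626 × 10⁻³⁴ / 1.590 × 10⁻¹⁴ = 4.167 × 10⁻²⁰ kg·m/s.
KE = p²/(2m) = 1.307 × 10⁻¹³ J.
V = KE/2e = 1.307 × 10⁻¹³ / (2 × 1.602 × 10⁻¹⁹) = 408 kV.

V = 408 kV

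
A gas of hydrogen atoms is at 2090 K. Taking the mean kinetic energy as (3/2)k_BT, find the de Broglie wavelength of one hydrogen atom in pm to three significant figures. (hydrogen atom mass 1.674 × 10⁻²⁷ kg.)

λ = 55.0 pm

KE = (3/2)k_BT = 1.5 × 1.381 × 10⁻²³ × 2090 = 4.329 × 10⁻²⁰ J.
p = √(2mKE) = √(2 × 1.674 × 10⁻²⁷ × 4.329 × 10⁻²⁰) = 1.204 × 10⁻²³ kg·m/s.
λ = h/p = 5.50 × 10⁻¹¹ m = 55.0 pm.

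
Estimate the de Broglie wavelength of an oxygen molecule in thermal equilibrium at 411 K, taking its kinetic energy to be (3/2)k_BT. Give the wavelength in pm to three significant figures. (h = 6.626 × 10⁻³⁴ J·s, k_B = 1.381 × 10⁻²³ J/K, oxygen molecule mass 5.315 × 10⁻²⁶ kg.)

λ = 22.0 pm

KE = (3/2)k_BT = 1.5 × 1.381 × 10⁻²³ × 411 = 8.514 × 10⁻²¹ J.
p = √(2mKE) = √(2 × 5.315 × 10⁻²⁶ × 8.514 × 10⁻²¹) = 3.008 × 10⁻²³ kg·m/s.
λ = h/p = 2.20 × 10⁻¹¹ m = 22.0 pm.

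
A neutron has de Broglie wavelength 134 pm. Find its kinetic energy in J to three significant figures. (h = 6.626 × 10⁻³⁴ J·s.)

p = h/λ = 6.626 × 10⁻³⁴ / 1.340 × 10⁻¹⁰ = 4.945 × 10⁻²⁴ kg·m/s.
KE = p²/(2m) = (4.945 × 10⁻²⁴)² / (2 × 1.675 × 10⁻²⁷) = 7.299 × 10⁻²¹ J = 7.30 × 10⁻²¹ J.

KE = 7.30 × 10⁻²¹ J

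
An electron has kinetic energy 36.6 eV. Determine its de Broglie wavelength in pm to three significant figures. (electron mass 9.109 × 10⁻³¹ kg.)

KE = 36.6 eV = 5.863 × 10⁻¹⁸ J.
p = √(2mKE) = √(2 × 9.109 × 10⁻³¹ × 5.863 × 10⁻¹⁸) = 3.268 × 10⁻²⁴ kg·m/s.
λ = h/p = 6.626 × 10⁻³⁴ / 3.268 × 10⁻²⁴ = 2.03 × 10⁻¹⁰ m = 203 pm.

λ = 203 pm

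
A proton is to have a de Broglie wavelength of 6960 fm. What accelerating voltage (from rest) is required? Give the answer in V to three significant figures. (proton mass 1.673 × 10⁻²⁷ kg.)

V = 16.9 V

p = h/λ = 6.626 × 10⁻³⁴ / 6.960 × 10⁻¹² = 9.520 × 10⁻²³ kg·m/s.
KE = p²/(2m) = 2.709 × 10⁻¹⁸ J.
V = KE/e = 2.709 × 10⁻¹⁸ / (1.602 × 10⁻¹⁹) = 16.9 V.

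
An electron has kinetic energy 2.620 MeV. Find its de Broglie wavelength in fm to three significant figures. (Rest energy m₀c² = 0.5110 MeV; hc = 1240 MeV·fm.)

Total energy E = KE + m₀c² = 2.620 + 0.5110 = 3.1310 MeV.
(pc)² = E² − (m₀c²)² = (3.1310)² − (0.5110)² = 9.542 MeV², so pc = 3.089 MeV.
λ = hc/(pc) = 1240 MeV·fm / 3.089 MeV = 401 fm.

λ = 401 fm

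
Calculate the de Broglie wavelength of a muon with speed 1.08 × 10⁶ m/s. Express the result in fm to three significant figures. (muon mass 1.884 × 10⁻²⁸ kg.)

p = mv = 1.884 × 10⁻²⁸ × 1.08 × 10⁶ = 2.035 × 10⁻²² kg·m/s.
λ = h/p = 6.626 × 10⁻³⁴ / 2.035 × 10⁻²² = 3.26 × 10⁻¹² m = 3260 fm.

λ = 3260 fm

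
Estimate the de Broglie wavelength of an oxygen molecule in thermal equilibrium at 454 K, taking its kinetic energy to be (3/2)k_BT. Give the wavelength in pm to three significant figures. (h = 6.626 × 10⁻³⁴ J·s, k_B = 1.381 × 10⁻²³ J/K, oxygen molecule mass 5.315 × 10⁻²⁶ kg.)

KE = (3/2)k_BT = 1.5 × 1.381 × 10⁻²³ × 454 = 9.405 × 10⁻²¹ J.
p = √(2mKE) = √(2 × 5.315 × 10⁻²⁶ × 9.405 × 10⁻²¹) = 3.162 × 10⁻²³ kg·m/s.
λ = h/p = 2.10 × 10⁻¹¹ m = 21.0 pm.

λ = 21.0 pm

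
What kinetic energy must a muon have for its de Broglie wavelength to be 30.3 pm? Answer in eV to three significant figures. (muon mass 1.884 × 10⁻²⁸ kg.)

p = h/λ = 6.626 × 10⁻³⁴ / 3.030 × 10⁻¹¹ = 2.187 × 10⁻²³ kg·m/s.
KE = p²/(2m) = (2.187 × 10⁻²³)² / (2 × 1.884 × 10⁻²⁸) = 1.269 × 10⁻¹⁸ J = 7.92 eV.

KE = 7.92 eV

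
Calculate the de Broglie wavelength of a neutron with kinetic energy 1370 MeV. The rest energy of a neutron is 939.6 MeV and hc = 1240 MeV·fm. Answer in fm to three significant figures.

Total energy E = KE + m₀c² = 1370 + 939.6 = 2309.6 MeV.
(pc)² = E² − (m₀c²)² = (2309.6)² − (939.6)² = 4.451 × 10⁶ MeV², so pc = 2110 MeV.
λ = hc/(pc) = 1240 MeV·fm / 2110 MeV = 0.588 fm.

λ = 0.588 fm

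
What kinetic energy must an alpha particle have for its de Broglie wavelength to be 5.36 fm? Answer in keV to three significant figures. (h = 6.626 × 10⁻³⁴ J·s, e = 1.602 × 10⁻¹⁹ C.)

KE = 7180 keV

p = h/λ = 6.626 × 10⁻³⁴ / 5.360 × 10⁻¹⁵ = 1.236 × 10⁻¹⁹ kg·m/s.
KE = p²/(2m) = (1.236 × 10⁻¹⁹)² / (2 × 6.645 × 10⁻²⁷) = 1.150 × 10⁻¹² J = 7180 keV.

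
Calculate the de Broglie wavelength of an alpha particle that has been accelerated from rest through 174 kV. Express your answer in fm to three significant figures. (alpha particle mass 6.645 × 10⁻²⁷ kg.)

λ = 24.3 fm

KE = 2eV = 2 × 1.602 × 10⁻¹⁹ × 1.740 × 10⁵ = 5.575 × 10⁻¹⁴ J.
p = √(2mKE) = √(2 × 6.645 × 10⁻²⁷ × 5.575 × 10⁻¹⁴) = 2.722 × 10⁻²⁰ kg·m/s.
λ = h/p = 6.626 × 10⁻³⁴ / 2.722 × 10⁻²⁰ = 2.43 × 10⁻¹⁴ m = 24.3 fm.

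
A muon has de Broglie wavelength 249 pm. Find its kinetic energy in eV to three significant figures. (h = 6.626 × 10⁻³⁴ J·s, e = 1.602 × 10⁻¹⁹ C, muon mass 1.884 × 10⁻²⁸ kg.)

KE = 0.117 eV

p = h/λ = 6.626 × 10⁻³⁴ / 2.490 × 10⁻¹⁰ = 2.661 × 10⁻²⁴ kg·m/s.
KE = p²/(2m) = (2.661 × 10⁻²⁴)² / (2 × 1.884 × 10⁻²⁸) = 1.879 × 10⁻²⁰ J = 0.117 eV.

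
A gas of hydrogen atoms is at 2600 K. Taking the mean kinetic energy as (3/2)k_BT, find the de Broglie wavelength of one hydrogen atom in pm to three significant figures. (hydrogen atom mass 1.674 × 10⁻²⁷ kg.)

KE = (3/2)k_BT = 1.5 × 1.381 × 10⁻²³ × 2600 = 5.386 × 10⁻²⁰ J.
p = √(2mKE) = √(2 × 1.674 × 10⁻²⁷ × 5.386 × 10⁻²⁰) = 1.343 × 10⁻²³ kg·m/s.
λ = h/p = 4.93 × 10⁻¹¹ m = 49.3 pm.

λ = 49.3 pm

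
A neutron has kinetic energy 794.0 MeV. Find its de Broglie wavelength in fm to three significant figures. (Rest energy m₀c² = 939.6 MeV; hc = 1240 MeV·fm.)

Total energy E = KE + m₀c² = 794.0 + 939.6 = 1733.6 MeV.
(pc)² = E² − (m₀c²)² = (1733.6)² − (939.6)² = 2.123 × 10⁶ MeV², so pc = 1457 MeV.
λ = hc/(pc) = 1240 MeV·fm / 1457 MeV = 0.851 fm.

λ = 0.851 fm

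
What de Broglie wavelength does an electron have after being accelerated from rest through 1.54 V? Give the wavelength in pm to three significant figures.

KE = eV = 1.602 × 10⁻¹⁹ × 1.540 = 2.467 × 10⁻¹⁹ J.
p = √(2mKE) = √(2 × 9.109 × 10⁻³¹ × 2.467 × 10⁻¹⁹) = 6.704 × 10⁻²⁵ kg·m/s.
λ = h/p = 6.626 × 10⁻³⁴ / 6.704 × 10⁻²⁵ = 9.88 × 10⁻¹⁰ m = 988 pm.

λ = 988 pm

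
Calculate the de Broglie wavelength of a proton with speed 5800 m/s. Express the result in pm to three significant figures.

p = mv = 1.673 × 10⁻²⁷ × 5800 = 9.703 × 10⁻²⁴ kg·m/s.
λ = h/p = 6.626 × 10⁻³⁴ / 9.703 × 10⁻²⁴ = 6.83 × 10⁻¹¹ m = 68.3 pm.

λ = 68.3 pm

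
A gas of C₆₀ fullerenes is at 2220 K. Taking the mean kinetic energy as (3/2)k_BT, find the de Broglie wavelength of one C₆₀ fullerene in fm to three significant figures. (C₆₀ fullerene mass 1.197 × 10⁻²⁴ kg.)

KE = (3/2)k_BT = 1.5 × 1.381 × 10⁻²³ × 2220 = 4.599 × 10⁻²⁰ J.
p = √(2mKE) = √(2 × 1.197 × 10⁻²⁴ × 4.599 × 10⁻²⁰) = 3.318 × 10⁻²² kg·m/s.
λ = h/p = 2.00 × 10⁻¹² m = 2000 fm.

λ = 2000 fm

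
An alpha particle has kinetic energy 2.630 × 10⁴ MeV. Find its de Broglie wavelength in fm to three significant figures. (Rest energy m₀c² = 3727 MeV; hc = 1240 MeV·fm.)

Total energy E = KE + m₀c² = 2.630 × 10⁴ + 3727 = 30027 MeV.
(pc)² = E² − (m₀c²)² = (30027)² − (3727)² = 8.877 × 10⁸ MeV², so pc = 2.979 × 10⁴ MeV.
λ = hc/(pc) = 1240 MeV·fm / 2.979 × 10⁴ MeV = 0.0416 fm.

λ = 0.0416 fm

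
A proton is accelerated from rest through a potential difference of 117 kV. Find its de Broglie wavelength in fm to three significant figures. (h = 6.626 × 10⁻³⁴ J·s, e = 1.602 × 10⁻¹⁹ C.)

KE = eV = 1.602 × 10⁻¹⁹ × 1.170 × 10⁵ = 1.874 × 10⁻¹⁴ J.
p = √(2mKE) = √(2 × 1.673 × 10⁻²⁷ × 1.874 × 10⁻¹⁴) = 7.919 × 10⁻²¹ kg·m/s.
λ = h/p = 6.626 × 10⁻³⁴ / 7.919 × 10⁻²¹ = 8.37 × 10⁻¹⁴ m = 83.7 fm.

λ = 83.7 fm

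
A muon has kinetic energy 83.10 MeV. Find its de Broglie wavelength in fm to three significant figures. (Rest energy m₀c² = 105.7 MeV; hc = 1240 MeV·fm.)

Total energy E = KE + m₀c² = 83.10 + 105.7 = 188.80 MeV.
(pc)² = E² − (m₀c²)² = (188.80)² − (105.7)² = 2.447 × 10⁴ MeV², so pc = 156.4 MeV.
λ = hc/(pc) = 1240 MeV·fm / 156.4 MeV = 7.93 fm.

λ = 7.93 fm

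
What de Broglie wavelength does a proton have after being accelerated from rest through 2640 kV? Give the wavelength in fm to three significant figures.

λ = 17.6 fm

KE = eV = 1.602 × 10⁻¹⁹ × 2.640 × 10⁶ = 4.229 × 10⁻¹³ J.
p = √(2mKE) = √(2 × 1.673 × 10⁻²⁷ × 4.229 × 10⁻¹³) = 3.762 × 10⁻²⁰ kg·m/s.
λ = h/p = 6.626 × 10⁻³⁴ / 3.762 × 10⁻²⁰ = 1.76 × 10⁻¹⁴ m = 17.6 fm.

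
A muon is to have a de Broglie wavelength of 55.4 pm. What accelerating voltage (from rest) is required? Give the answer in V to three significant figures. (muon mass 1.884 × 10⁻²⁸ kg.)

V = 2.37 V

p = h/λ = 6.626 × 10⁻³⁴ / 5.540 × 10⁻¹¹ = 1.196 × 10⁻²³ kg·m/s.
KE = p²/(2m) = 3.796 × 10⁻¹⁹ J.
V = KE/e = 3.796 × 10⁻¹⁹ / (1.602 × 10⁻¹⁹) = 2.37 V.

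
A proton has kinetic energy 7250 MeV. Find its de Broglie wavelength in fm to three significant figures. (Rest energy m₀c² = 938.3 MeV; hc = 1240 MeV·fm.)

Total energy E = KE + m₀c² = 7250 + 938.3 = 8188.3 MeV.
(pc)² = E² − (m₀c²)² = (8188.3)² − (938.3)² = 6.617 × 10⁷ MeV², so pc = 8134 MeV.
λ = hc/(pc) = 1240 MeV·fm / 8134 MeV = 0.152 fm.

λ = 0.152 fm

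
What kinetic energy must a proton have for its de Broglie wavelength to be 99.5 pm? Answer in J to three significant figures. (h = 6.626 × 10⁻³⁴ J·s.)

KE = 1.33 × 10⁻²⁰ J

p = h/λ = 6.626 × 10⁻³⁴ / 9.950 × 10⁻¹¹ = 6.659 × 10⁻²⁴ kg·m/s.
KE = p²/(2m) = (6.659 × 10⁻²⁴)² / (2 × 1.673 × 10⁻²⁷) = 1.325 × 10⁻²⁰ J = 1.33 × 10⁻²⁰ J.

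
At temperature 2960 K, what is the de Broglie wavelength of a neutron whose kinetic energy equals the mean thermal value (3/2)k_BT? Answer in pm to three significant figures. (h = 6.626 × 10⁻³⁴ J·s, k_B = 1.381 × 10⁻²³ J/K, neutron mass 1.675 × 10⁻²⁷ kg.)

λ = 46.2 pm

KE = (3/2)k_BT = 1.5 × 1.381 × 10⁻²³ × 2960 = 6.132 × 10⁻²⁰ J.
p = √(2mKE) = √(2 × 1.675 × 10⁻²⁷ × 6.132 × 10⁻²⁰) = 1.433 × 10⁻²³ kg·m/s.
λ = h/p = 4.62 × 10⁻¹¹ m = 46.2 pm.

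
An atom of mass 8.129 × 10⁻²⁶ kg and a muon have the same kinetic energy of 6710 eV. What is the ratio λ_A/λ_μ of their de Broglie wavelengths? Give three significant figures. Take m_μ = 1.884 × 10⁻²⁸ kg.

At fixed KE, p = √(2mKE) so λ = h/p ∝ 1/√m.
λ_A/λ_μ = √(m_μ/m_A) = √(1.884 × 10⁻²⁸/8.129 × 10⁻²⁶) = √(2.318 × 10⁻³) = 0.0481.

λ_A/λ_μ = 0.0481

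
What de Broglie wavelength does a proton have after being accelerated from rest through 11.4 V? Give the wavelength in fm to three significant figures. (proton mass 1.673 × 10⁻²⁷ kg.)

λ = 8480 fm

KE = eV = 1.602 × 10⁻¹⁹ × 11.40 = 1.826 × 10⁻¹⁸ J.
p = √(2mKE) = √(2 × 1.673 × 10⁻²⁷ × 1.826 × 10⁻¹⁸) = 7.817 × 10⁻²³ kg·m/s.
λ = h/p = 6.626 × 10⁻³⁴ / 7.817 × 10⁻²³ = 8.48 × 10⁻¹² m = 8480 fm.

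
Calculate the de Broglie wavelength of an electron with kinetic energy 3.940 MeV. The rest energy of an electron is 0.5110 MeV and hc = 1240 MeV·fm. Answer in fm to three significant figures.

λ = 280 fm

Total energy E = KE + m₀c² = 3.940 + 0.5110 = 4.4510 MeV.
(pc)² = E² − (m₀c²)² = (4.4510)² − (0.5110)² = 19.55 MeV², so pc = 4.422 MeV.
λ = hc/(pc) = 1240 MeV·fm / 4.422 MeV = 280 fm.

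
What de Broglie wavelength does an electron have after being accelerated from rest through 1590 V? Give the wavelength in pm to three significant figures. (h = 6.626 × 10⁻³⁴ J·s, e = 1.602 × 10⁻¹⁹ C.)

KE = eV = 1.602 × 10⁻¹⁹ × 1590 = 2.547 × 10⁻¹⁶ J.
p = √(2mKE) = √(2 × 9.109 × 10⁻³¹ × 2.547 × 10⁻¹⁶) = 2.154 × 10⁻²³ kg·m/s.
λ = h/p = 6.626 × 10⁻³⁴ / 2.154 × 10⁻²³ = 3.08 × 10⁻¹¹ m = 30.8 pm.

λ = 30.8 pm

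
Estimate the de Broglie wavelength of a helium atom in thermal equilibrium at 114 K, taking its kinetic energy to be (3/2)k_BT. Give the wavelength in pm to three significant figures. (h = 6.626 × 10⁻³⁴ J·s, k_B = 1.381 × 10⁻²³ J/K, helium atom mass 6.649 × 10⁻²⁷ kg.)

λ = 118 pm

KE = (3/2)k_BT = 1.5 × 1.381 × 10⁻²³ × 114 = 2.362 × 10⁻²¹ J.
p = √(2mKE) = √(2 × 6.649 × 10⁻²⁷ × 2.362 × 10⁻²¹) = 5.604 × 10⁻²⁴ kg·m/s.
λ = h/p = 1.18 × 10⁻¹⁰ m = 118 pm.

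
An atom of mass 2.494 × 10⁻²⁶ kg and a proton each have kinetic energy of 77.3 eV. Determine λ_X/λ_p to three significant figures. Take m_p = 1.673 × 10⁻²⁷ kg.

At fixed KE, p = √(2mKE) so λ = h/p ∝ 1/√m.
λ_X/λ_p = √(m_p/m_X) = √(1.673 × 10⁻²⁷/2.494 × 10⁻²⁶) = √(0.06708) = 0.259.

λ_X/λ_p = 0.259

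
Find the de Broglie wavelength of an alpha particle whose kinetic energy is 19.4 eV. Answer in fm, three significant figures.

λ = 3260 fm

KE = 19.4 eV = 3.108 × 10⁻¹⁸ J.
p = √(2mKE) = √(2 × 6.645 × 10⁻²⁷ × 3.108 × 10⁻¹⁸) = 2.032 × 10⁻²² kg·m/s.
λ = h/p = 6.626 × 10⁻³⁴ / 2.032 × 10⁻²² = 3.26 × 10⁻¹² m = 3260 fm.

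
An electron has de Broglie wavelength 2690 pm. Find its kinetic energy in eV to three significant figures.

p = h/λ = 6.626 × 10⁻³⁴ / 2.690 × 10⁻⁹ = 2.463 × 10⁻²⁵ kg·m/s.
KE = p²/(2m) = (2.463 × 10⁻²⁵)² / (2 × 9.109 × 10⁻³¹) = 3.330 × 10⁻²⁰ J = 0.208 eV.

KE = 0.208 eV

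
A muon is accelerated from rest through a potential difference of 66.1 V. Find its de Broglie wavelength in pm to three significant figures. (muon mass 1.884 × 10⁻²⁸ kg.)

λ = 10.5 pm

KE = eV = 1.602 × 10⁻¹⁹ × 66.10 = 1.059 × 10⁻¹⁷ J.
p = √(2mKE) = √(2 × 1.884 × 10⁻²⁸ × 1.059 × 10⁻¹⁷) = 6.317 × 10⁻²³ kg·m/s.
λ = h/p = 6.626 × 10⁻³⁴ / 6.317 × 10⁻²³ = 1.05 × 10⁻¹¹ m = 10.5 pm.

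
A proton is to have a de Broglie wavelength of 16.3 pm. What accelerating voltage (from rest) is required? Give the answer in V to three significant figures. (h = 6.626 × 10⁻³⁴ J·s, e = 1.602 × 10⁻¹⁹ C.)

V = 3.08 V

p = h/λ = 6.626 × 10⁻³⁴ / 1.630 × 10⁻¹¹ = 4.065 × 10⁻²³ kg·m/s.
KE = p²/(2m) = 4.939 × 10⁻¹⁹ J.
V = KE/e = 4.939 × 10⁻¹⁹ / (1.602 × 10⁻¹⁹) = 3.08 V.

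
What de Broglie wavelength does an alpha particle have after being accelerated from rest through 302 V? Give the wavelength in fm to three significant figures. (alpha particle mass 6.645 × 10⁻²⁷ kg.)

KE = 2eV = 2 × 1.602 × 10⁻¹⁹ × 302.0 = 9.676 × 10⁻¹⁷ J.
p = √(2mKE) = √(2 × 6.645 × 10⁻²⁷ × 9.676 × 10⁻¹⁷) = 1.134 × 10⁻²¹ kg·m/s.
λ = h/p = 6.626 × 10⁻³⁴ / 1.134 × 10⁻²¹ = 5.84 × 10⁻¹³ m = 584 fm.

λ = 584 fm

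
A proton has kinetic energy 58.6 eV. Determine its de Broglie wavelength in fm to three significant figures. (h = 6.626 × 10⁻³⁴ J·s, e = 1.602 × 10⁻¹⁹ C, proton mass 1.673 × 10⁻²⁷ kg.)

KE = 58.6 eV = 9.388 × 10⁻¹⁸ J.
p = √(2mKE) = √(2 × 1.673 × 10⁻²⁷ × 9.388 × 10⁻¹⁸) = 1.772 × 10⁻²² kg·m/s.
λ = h/p = 6.626 × 10⁻³⁴ / 1.772 × 10⁻²² = 3.74 × 10⁻¹² m = 3740 fm.

λ = 3740 fm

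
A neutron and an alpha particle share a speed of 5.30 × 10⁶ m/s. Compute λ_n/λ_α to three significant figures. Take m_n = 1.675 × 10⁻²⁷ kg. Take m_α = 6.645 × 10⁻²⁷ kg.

At fixed v, p = mv so λ = h/(mv) ∝ 1/m.
λ_n/λ_α = m_α/m_n = 6.645 × 10⁻²⁷/1.675 × 10⁻²⁷ = 3.97.

λ_n/λ_α = 3.97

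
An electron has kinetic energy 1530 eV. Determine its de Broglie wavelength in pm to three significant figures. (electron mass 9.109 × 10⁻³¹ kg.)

KE = 1530 eV = 2.451 × 10⁻¹⁶ J.
p = √(2mKE) = √(2 × 9.109 × 10⁻³¹ × 2.451 × 10⁻¹⁶) = 2.113 × 10⁻²³ kg·m/s.
λ = h/p = 6.626 × 10⁻³⁴ / 2.113 × 10⁻²³ = 3.14 × 10⁻¹¹ m = 31.4 pm.

λ = 31.4 pm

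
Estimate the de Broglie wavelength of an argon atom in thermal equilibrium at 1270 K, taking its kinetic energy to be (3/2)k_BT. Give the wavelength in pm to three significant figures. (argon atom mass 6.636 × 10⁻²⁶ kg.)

λ = 11.2 pm

KE = (3/2)k_BT = 1.5 × 1.381 × 10⁻²³ × 1270 = 2.631 × 10⁻²⁰ J.
p = √(2mKE) = √(2 × 6.636 × 10⁻²⁶ × 2.631 × 10⁻²⁰) = 5.909 × 10⁻²³ kg·m/s.
λ = h/p = 1.12 × 10⁻¹¹ m = 11.2 pm.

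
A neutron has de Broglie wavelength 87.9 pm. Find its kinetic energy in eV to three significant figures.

p = h/λ = 6.626 × 10⁻³⁴ / 8.790 × 10⁻¹¹ = 7.538 × 10⁻²⁴ kg·m/s.
KE = p²/(2m) = (7.538 × 10⁻²⁴)² / (2 × 1.675 × 10⁻²⁷) = 1.696 × 10⁻²⁰ J = 0.106 eV.

KE = 0.106 eV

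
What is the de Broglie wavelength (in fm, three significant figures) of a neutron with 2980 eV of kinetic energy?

λ = 524 fm

KE = 2980 eV = 4.774 × 10⁻¹⁶ J.
p = √(2mKE) = √(2 × 1.675 × 10⁻²⁷ × 4.774 × 10⁻¹⁶) = 1.265 × 10⁻²¹ kg·m/s.
λ = h/p = 6.626 × 10⁻³⁴ / 1.265 × 10⁻²¹ = 5.24 × 10⁻¹³ m = 524 fm.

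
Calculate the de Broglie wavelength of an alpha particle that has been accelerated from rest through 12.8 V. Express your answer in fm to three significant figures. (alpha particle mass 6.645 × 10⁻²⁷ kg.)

KE = 2eV = 2 × 1.602 × 10⁻¹⁹ × 12.80 = 4.101 × 10⁻¹⁸ J.
p = √(2mKE) = √(2 × 6.645 × 10⁻²⁷ × 4.101 × 10⁻¹⁸) = 2.335 × 10⁻²² kg·m/s.
λ = h/p = 6.626 × 10⁻³⁴ / 2.335 × 10⁻²² = 2.84 × 10⁻¹² m = 2840 fm.

λ = 2840 fm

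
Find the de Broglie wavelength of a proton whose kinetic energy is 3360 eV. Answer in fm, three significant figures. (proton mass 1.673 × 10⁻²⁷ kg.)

λ = 494 fm

KE = 3360 eV = 5.383 × 10⁻¹⁶ J.
p = √(2mKE) = √(2 × 1.673 × 10⁻²⁷ × 5.383 × 10⁻¹⁶) = 1.342 × 10⁻²¹ kg·m/s.
λ = h/p = 6.626 × 10⁻³⁴ / 1.342 × 10⁻²¹ = 4.94 × 10⁻¹³ m = 494 fm.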